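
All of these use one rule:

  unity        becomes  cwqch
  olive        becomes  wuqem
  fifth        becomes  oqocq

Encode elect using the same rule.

mumlc

The shift depends on letter class: consonant n→w is +9, but vowel u→c is +8. Vowels shift forward by 8 and consonants shift forward by 9.
Applying it to elect: e(vowel)+8=m, l(cons)+9=u, e(vowel)+8=m, c(cons)+9=l, t(cons)+9=c.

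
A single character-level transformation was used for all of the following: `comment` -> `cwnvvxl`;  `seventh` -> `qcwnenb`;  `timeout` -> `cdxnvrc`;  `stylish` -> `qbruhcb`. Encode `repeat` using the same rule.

The output letters match the input read backwards, each shifted +9: comment reversed is tnemmoc. Read the word backwards and shift each letter +9.
On repeat: reverse → taeper; then shift: t+9=c, a+9=j, e+9=n, p+9=y, e+9=n, r+9=a.

cjnyna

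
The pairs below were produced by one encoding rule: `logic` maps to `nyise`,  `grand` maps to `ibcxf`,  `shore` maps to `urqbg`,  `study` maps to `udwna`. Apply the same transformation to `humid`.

Shifts by position in logic: pos 0: l→n (+2), pos 1: o→y (+10), pos 2: g→i (+2), pos 3: i→s (+10) — repeating every 2. The shifts repeat in a cycle of length 2: positions 0,1,… shift by +2, +10, then the pattern repeats.
For humid: h+2=j, u+10=e, m+2=o, i+10=s, d+2=f.

jeosf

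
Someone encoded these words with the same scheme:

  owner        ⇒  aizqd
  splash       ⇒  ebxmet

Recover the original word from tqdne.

herbs

Compare letters: o→a is +12, w→i is +12, n→z is +12 — a constant shift. Each letter is shifted forward by 12 in the alphabet (a Caesar shift of +12).
Undoing it on tqdne: t−12=h, q−12=e, d−12=r, n−12=b, e−12=s.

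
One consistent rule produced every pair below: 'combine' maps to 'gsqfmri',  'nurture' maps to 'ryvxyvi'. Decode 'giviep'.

It's a constant shift of +4 (ROT4).
Decoding giviep: g−4=c, i−4=e, v−4=r, i−4=e, e−4=a, p−4=l.

cereal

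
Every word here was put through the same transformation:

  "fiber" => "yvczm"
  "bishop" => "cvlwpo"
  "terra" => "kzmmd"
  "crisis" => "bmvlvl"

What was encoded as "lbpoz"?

scope

f(5)→y(24) and i(8)→v(21) fit y≡25x+3 (mod 26); the inverse of 25 mod 26 is 25. Treating letters as 0–25, the rule is x ↦ 25x + 3 (mod 26).
Reversing it on lbpoz: l(11)→25·(11−3)≡18=s; b(1)→25·(1−3)≡2=c; p(15)→25·(15−3)≡14=o; o(14)→25·(14−3)≡15=p; z(25)→25·(25−3)≡4=e (all mod 26).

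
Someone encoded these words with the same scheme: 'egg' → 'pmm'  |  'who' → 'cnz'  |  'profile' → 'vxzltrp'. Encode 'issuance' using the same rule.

Two shifts are in play — +11 for a/e/i/o/u, +6 for every other letter.
Applying it to issuance: i(vowel)+11=t, s(cons)+6=y, s(cons)+6=y, u(vowel)+11=f, a(vowel)+11=l, n(cons)+6=t, c(cons)+6=i, e(vowel)+11=p.

tyyfltip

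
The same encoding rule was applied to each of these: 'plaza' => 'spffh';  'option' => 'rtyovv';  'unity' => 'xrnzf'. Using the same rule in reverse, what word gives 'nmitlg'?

kidney

In plaza: p→s is +3, l→p is +4, a→f is +5, z→f is +6 — the shift increases by 1 each position. Each letter shifts forward by (position + 3), i.e. 3, 4, 5, … — the shift grows by one for each successive letter.
Reversing it on nmitlg: n−3=k, m−4=i, i−5=d, t−6=n, l−7=e, g−8=y.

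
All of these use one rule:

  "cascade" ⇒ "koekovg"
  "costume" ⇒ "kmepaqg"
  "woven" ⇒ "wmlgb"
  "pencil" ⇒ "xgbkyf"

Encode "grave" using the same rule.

c(2)→k(10) and a(0)→o(14) fit y≡11x+14 (mod 26); the inverse of 11 mod 26 is 19. This is an affine cipher: with a=0,…,z=25, each position x becomes (11x+14) mod 26.
For grave: g(6)→11·6+14≡2=c; r(17)→11·17+14≡19=t; a(0)→11·0+14≡14=o; v(21)→11·21+14≡11=l; e(4)→11·4+14≡6=g (all mod 26).

ctolg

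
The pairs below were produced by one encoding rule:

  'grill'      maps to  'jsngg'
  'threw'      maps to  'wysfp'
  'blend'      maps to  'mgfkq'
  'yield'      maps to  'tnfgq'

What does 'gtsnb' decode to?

lyric

Treating letters as 0–25, the rule is x ↦ 15x + 23 (mod 26).
Reversing it on gtsnb: g(6)→7·(6−23)≡11=l; t(19)→7·(19−23)≡24=y; s(18)→7·(18−23)≡17=r; n(13)→7·(13−23)≡8=i; b(1)→7·(1−23)≡2=c (all mod 26).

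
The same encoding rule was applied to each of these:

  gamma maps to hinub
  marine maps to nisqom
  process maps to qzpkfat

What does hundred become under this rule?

icolsme

A repeating key of period 2 is used — shifts +1, +8 over and over.
On hundred: h+1=i, u+8=c, n+1=o, d+8=l, r+1=s, e+8=m, d+1=e.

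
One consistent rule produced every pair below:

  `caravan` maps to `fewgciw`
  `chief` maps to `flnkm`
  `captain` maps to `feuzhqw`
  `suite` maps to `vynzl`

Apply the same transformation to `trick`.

In caravan: c→f is +3, a→e is +4, r→w is +5, a→g is +6 — the shift increases by 1 each position. The shift increases by 1 at each position, starting from +3: 3, 4, 5, ….
On trick: t+3=w, r+4=v, i+5=n, c+6=i, k+7=r.

wvnir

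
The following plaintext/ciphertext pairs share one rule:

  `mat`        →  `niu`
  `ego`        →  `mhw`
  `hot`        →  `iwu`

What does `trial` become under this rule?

usqim

Two shifts are in play — +8 for a/e/i/o/u, +1 for every other letter.
Applying it to trial: t(cons)+1=u, r(cons)+1=s, i(vowel)+8=q, a(vowel)+8=i, l(cons)+1=m.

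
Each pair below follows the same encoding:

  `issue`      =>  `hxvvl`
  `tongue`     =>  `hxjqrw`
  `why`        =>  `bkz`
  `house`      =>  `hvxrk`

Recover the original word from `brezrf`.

The output letters match the input read backwards, each shifted +3: issue reversed is eussi. The word is reversed, then every letter is shifted forward by 3.
Undoing it on brezrf: shift back: b−3=y, r−3=o, e−3=b, z−3=w, r−3=o, f−3=c → yobwoc; then reverse → cowboy.

cowboy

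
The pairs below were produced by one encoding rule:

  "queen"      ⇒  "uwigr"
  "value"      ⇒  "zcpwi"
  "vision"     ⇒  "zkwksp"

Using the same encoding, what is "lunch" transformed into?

pwrel

Shifts by position in queen: pos 0: q→u (+4), pos 1: u→w (+2), pos 2: e→i (+4), pos 3: e→g (+2) — repeating every 2. The shifts repeat in a cycle of length 2: positions 0,1,… shift by +4, +2, then the pattern repeats.
For lunch: l+4=p, u+2=w, n+4=r, c+2=e, h+4=l.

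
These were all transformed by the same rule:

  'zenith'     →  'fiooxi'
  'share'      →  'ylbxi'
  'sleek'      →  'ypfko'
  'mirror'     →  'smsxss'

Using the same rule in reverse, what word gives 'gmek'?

Shifts by position in zenith: pos 0: z→f (+6), pos 1: e→i (+4), pos 2: n→o (+1), pos 3: i→o (+6), pos 4: t→x (+4), pos 5: h→i (+1) — repeating every 3. The shifts repeat in a cycle of length 3: positions 0,1,… shift by +6, +4, +1, then the pattern repeats.
Undoing it on gmek: g−6=a, m−4=i, e−1=d, k−6=e.

aide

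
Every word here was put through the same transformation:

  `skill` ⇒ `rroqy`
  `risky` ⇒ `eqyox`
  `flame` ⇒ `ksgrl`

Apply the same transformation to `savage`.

kmgbgy

Two steps: reverse the string, then apply a Caesar shift of +6.
For savage: reverse → egavas; then shift: e+6=k, g+6=m, a+6=g, v+6=b, a+6=g, s+6=y.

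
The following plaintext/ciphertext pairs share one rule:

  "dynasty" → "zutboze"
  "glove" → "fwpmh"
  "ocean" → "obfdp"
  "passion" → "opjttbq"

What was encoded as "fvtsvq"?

pursue

The output letters match the input read backwards, each shifted +1: dynasty reversed is ytsanyd. Read the word backwards and shift each letter +1.
Reversing it on fvtsvq: shift back: f−1=e, v−1=u, t−1=s, s−1=r, v−1=u, q−1=p → eusrup; then reverse → pursue.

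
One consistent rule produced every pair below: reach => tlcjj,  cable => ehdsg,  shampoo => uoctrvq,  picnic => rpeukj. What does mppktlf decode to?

A repeating key of period 2 is used — shifts +2, +7 over and over.
Reversing it on mppktlf: m−2=k, p−7=i, p−2=n, k−7=d, t−2=r, l−7=e, f−2=d.

kindred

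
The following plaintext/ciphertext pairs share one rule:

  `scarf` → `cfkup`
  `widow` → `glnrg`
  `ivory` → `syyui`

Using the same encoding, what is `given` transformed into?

Shifts by position in scarf: pos 0: s→c (+10), pos 1: c→f (+3), pos 2: a→k (+10), pos 3: r→u (+3) — repeating every 2. It's a Vigenère-style cipher with numeric key [10,3]: position i shifts by key[i mod 2].
Applying it to given: g+10=q, i+3=l, v+10=f, e+3=h, n+10=x.

qlfhx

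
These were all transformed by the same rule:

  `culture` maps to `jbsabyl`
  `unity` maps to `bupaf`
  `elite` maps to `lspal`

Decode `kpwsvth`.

diploma

Compare letters: c→j is +7, u→b is +7, l→s is +7 — a constant shift. Every letter moves 7 places later in the alphabet, wrapping around z→a.
Decoding kpwsvth: k−7=d, p−7=i, w−7=p, s−7=l, v−7=o, t−7=m, h−7=a.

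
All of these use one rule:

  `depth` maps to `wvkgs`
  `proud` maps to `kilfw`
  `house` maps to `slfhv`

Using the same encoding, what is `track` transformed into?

Each pair mirrors across the alphabet (d↔w, e↔v, p↔k): positions sum to 25. Each letter is replaced by its mirror in the alphabet: a↔z, b↔y, c↔x, and so on (the Atbash cipher).
Applying it to track: t↔g, r↔i, a↔z, c↔x, k↔p.

gizxp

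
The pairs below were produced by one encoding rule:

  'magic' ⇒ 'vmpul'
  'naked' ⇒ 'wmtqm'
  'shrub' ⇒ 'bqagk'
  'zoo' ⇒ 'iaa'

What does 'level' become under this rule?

uqequ

The shift depends on letter class: consonant m→v is +9, but vowel a→m is +12. Vowels shift forward by 12 and consonants shift forward by 9.
Applying it to level: l(cons)+9=u, e(vowel)+12=q, v(cons)+9=e, e(vowel)+12=q, l(cons)+9=u.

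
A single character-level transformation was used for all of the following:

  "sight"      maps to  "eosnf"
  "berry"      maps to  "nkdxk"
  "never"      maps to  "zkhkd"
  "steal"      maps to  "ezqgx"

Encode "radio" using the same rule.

Shifts by position in sight: pos 0: s→e (+12), pos 1: i→o (+6), pos 2: g→s (+12), pos 3: h→n (+6) — repeating every 2. The shifts repeat in a cycle of length 2: positions 0,1,… shift by +12, +6, then the pattern repeats.
Applying it to radio: r+12=d, a+6=g, d+12=p, i+6=o, o+12=a.

dgpoa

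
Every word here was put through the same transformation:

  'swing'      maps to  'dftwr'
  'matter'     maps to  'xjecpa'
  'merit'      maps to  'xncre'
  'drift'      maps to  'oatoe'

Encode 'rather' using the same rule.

cjeqpa

Shifts by position in swing: pos 0: s→d (+11), pos 1: w→f (+9), pos 2: i→t (+11), pos 3: n→w (+9) — repeating every 2. A repeating key of period 2 is used — shifts +11, +9 over and over.
Applying it to rather: r+11=c, a+9=j, t+11=e, h+9=q, e+11=p, r+9=a.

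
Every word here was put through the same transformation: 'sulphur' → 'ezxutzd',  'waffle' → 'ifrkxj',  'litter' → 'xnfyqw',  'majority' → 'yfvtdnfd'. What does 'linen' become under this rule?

Shifts by position in sulphur: pos 0: s→e (+12), pos 1: u→z (+5), pos 2: l→x (+12), pos 3: p→u (+5) — repeating every 2. A repeating key of period 2 is used — shifts +12, +5 over and over.
Applying it to linen: l+12=x, i+5=n, n+12=z, e+5=j, n+12=z.

xnzjz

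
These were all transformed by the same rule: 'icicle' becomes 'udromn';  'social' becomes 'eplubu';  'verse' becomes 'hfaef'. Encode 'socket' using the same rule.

eplwfc

The shifts repeat in a cycle of length 3: positions 0,1,… shift by +12, +1, +9, then the pattern repeats.
For socket: s+12=e, o+1=p, c+9=l, k+12=w, e+1=f, t+9=c.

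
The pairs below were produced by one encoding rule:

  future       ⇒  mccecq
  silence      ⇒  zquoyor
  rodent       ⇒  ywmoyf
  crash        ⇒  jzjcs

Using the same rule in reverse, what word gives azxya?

troop

In future: f→m is +7, u→c is +8, t→c is +9, u→e is +10 — the shift increases by 1 each position. Each letter shifts forward by (position + 7), i.e. 7, 8, 9, … — the shift grows by one for each successive letter.
Undoing it on azxya: a−7=t, z−8=r, x−9=o, y−10=o, a−11=p.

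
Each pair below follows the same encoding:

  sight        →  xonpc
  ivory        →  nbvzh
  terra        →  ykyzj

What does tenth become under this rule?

The shift increases by 1 at each position, starting from +5: 5, 6, 7, ….
For tenth: t+5=y, e+6=k, n+7=u, t+8=b, h+9=q.

ykubq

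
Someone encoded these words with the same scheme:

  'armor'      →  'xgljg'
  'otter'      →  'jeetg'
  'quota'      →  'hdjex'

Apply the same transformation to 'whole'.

bqjmt

a(0)→x(23) and r(17)→g(6) fit y≡25x+23 (mod 26); the inverse of 25 mod 26 is 25. This is an affine cipher: with a=0,…,z=25, each position x becomes (25x+23) mod 26.
Applying it to whole: w(22)→25·22+23≡1=b; h(7)→25·7+23≡16=q; o(14)→25·14+23≡9=j; l(11)→25·11+23≡12=m; e(4)→25·4+23≡19=t (all mod 26).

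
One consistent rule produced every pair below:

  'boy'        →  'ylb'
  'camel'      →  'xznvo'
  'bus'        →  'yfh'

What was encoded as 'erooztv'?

Each pair mirrors across the alphabet (b↔y, o↔l, y↔b): positions sum to 25. Each letter is replaced by its mirror in the alphabet: a↔z, b↔y, c↔x, and so on (the Atbash cipher).
Undoing it on erooztv: e↔v, r↔i, o↔l, o↔l, z↔a, t↔g, v↔e.

village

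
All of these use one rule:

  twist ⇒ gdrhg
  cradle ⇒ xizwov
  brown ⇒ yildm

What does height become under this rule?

Each pair mirrors across the alphabet (t↔g, w↔d, i↔r): positions sum to 25. Each letter is replaced by its mirror in the alphabet: a↔z, b↔y, c↔x, and so on (the Atbash cipher).
On height: h↔s, e↔v, i↔r, g↔t, h↔s, t↔g.

svrtsg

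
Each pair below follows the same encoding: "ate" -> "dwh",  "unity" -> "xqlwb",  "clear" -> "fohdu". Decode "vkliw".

Compare letters: a→d is +3, t→w is +3, e→h is +3 — a constant shift. This is a Caesar cipher with shift 3.
Reversing it on vkliw: v−3=s, k−3=h, l−3=i, i−3=f, w−3=t.

shift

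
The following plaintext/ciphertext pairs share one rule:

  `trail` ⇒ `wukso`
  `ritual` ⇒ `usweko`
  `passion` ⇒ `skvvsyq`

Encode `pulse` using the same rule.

The shift depends on letter class: consonant t→w is +3, but vowel a→k is +10. Vowels shift forward by 10 and consonants shift forward by 3.
For pulse: p(cons)+3=s, u(vowel)+10=e, l(cons)+3=o, s(cons)+3=v, e(vowel)+10=o.

seovo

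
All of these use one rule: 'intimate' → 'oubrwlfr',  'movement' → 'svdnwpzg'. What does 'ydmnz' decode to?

sweep

In intimate: i→o is +6, n→u is +7, t→b is +8, i→r is +9 — the shift increases by 1 each position. Letter i (0-indexed) is shifted by i+6, so successive shifts are 6, 7, 8, ….
Decoding ydmnz: y−6=s, d−7=w, m−8=e, n−9=e, z−10=p.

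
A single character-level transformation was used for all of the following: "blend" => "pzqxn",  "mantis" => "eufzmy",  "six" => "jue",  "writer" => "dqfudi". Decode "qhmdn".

The word is reversed, then every letter is shifted forward by 12.
Undoing it on qhmdn: shift back: q−12=e, h−12=v, m−12=a, d−12=r, n−12=b → evarb; then reverse → brave.

brave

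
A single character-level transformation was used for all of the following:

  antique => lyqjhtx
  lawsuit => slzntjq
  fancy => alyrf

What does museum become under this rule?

vtnxtv

a(0)→l(11) and n(13)→y(24) fit y≡3x+11 (mod 26); the inverse of 3 mod 26 is 9. This is an affine cipher: with a=0,…,z=25, each position x becomes (3x+11) mod 26.
On museum: m(12)→3·12+11≡21=v; u(20)→3·20+11≡19=t; s(18)→3·18+11≡13=n; e(4)→3·4+11≡23=x; u(20)→3·20+11≡19=t; m(12)→3·12+11≡21=v (all mod 26).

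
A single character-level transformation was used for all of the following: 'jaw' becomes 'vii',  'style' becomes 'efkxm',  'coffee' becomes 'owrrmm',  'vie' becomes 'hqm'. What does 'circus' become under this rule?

oqdoce

The shift depends on letter class: consonant j→v is +12, but vowel a→i is +8. The rule splits by letter class: vowels +8, consonants +12.
Applying it to circus: c(cons)+12=o, i(vowel)+8=q, r(cons)+12=d, c(cons)+12=o, u(vowel)+8=c, s(cons)+12=e.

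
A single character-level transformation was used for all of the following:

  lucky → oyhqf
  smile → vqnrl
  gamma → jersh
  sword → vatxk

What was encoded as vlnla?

Letter i (0-indexed) is shifted by i+3, so successive shifts are 3, 4, 5, ….
Decoding vlnla: v−3=s, l−4=h, n−5=i, l−6=f, a−7=t.

shift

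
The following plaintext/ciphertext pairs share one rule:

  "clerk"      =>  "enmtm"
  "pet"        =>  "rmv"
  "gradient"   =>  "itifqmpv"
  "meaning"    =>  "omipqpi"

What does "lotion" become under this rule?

nwvqwp

The rule splits by letter class: vowels +8, consonants +2.
On lotion: l(cons)+2=n, o(vowel)+8=w, t(cons)+2=v, i(vowel)+8=q, o(vowel)+8=w, n(cons)+2=p.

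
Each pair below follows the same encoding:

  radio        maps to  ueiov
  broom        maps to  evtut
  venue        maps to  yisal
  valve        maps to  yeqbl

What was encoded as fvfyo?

In radio: r→u is +3, a→e is +4, d→i is +5, i→o is +6 — the shift increases by 1 each position. Each letter shifts forward by (position + 3), i.e. 3, 4, 5, … — the shift grows by one for each successive letter.
Decoding fvfyo: f−3=c, v−4=r, f−5=a, y−6=s, o−7=h.

crash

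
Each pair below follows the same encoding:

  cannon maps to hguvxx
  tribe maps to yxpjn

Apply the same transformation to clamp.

hrhuy

In cannon: c→h is +5, a→g is +6, n→u is +7, n→v is +8 — the shift increases by 1 each position. Letter i (0-indexed) is shifted by i+5, so successive shifts are 5, 6, 7, ….
On clamp: c+5=h, l+6=r, a+7=h, m+8=u, p+9=y.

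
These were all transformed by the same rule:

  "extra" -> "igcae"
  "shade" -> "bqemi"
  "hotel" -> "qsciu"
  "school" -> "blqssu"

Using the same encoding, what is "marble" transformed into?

veakui

Vowels shift forward by 4 and consonants shift forward by 9.
On marble: m(cons)+9=v, a(vowel)+4=e, r(cons)+9=a, b(cons)+9=k, l(cons)+9=u, e(vowel)+4=i.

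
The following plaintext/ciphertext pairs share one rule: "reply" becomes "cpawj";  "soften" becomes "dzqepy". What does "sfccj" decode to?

Compare letters: r→c is +11, e→p is +11, p→a is +11 — a constant shift. Each letter is shifted forward by 11 in the alphabet (a Caesar shift of +11).
Reversing it on sfccj: s−11=h, f−11=u, c−11=r, c−11=r, j−11=y.

hurry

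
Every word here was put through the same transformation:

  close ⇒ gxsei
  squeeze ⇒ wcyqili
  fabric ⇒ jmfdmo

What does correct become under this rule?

gavdiox

Shifts by position in close: pos 0: c→g (+4), pos 1: l→x (+12), pos 2: o→s (+4), pos 3: s→e (+12) — repeating every 2. It's a Vigenère-style cipher with numeric key [4,12]: position i shifts by key[i mod 2].
Applying it to correct: c+4=g, o+12=a, r+4=v, r+12=d, e+4=i, c+12=o, t+4=x.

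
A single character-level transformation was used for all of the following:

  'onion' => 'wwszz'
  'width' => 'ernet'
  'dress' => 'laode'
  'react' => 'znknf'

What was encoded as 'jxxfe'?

bonus

In onion: o→w is +8, n→w is +9, i→s is +10, o→z is +11 — the shift increases by 1 each position. Each letter shifts forward by (position + 8), i.e. 8, 9, 10, … — the shift grows by one for each successive letter.
Decoding jxxfe: j−8=b, x−9=o, x−10=n, f−11=u, e−12=s.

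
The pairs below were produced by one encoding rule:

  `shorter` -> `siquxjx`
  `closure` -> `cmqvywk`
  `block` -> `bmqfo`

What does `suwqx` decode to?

In shorter: s→s is +0, h→i is +1, o→q is +2, r→u is +3 — the shift increases by 1 each position. Each letter shifts forward by its position index (0, 1, 2, …) — the shift grows by one for each successive letter.
Undoing it on suwqx: s−0=s, u−1=t, w−2=u, q−3=n, x−4=t.

stunt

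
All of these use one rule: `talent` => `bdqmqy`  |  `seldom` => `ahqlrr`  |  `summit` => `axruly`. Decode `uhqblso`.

Shifts by position in talent: pos 0: t→b (+8), pos 1: a→d (+3), pos 2: l→q (+5), pos 3: e→m (+8), pos 4: n→q (+3), pos 5: t→y (+5) — repeating every 3. The shifts repeat in a cycle of length 3: positions 0,1,… shift by +8, +3, +5, then the pattern repeats.
Decoding uhqblso: u−8=m, h−3=e, q−5=l, b−8=t, l−3=i, s−5=n, o−8=g.

melting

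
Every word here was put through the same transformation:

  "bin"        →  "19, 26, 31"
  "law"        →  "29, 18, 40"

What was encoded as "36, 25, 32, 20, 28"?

shock

b is letter #2 and maps to 19: an offset of 17. Each letter is replaced by its alphabet position (a=1..z=26) + 17.
Decoding 36, 25, 32, 20, 28: 36→(36−17)÷1=19=s, 25→(25−17)÷1=8=h, 32→(32−17)÷1=15=o, 20→(20−17)÷1=3=c, 28→(28−17)÷1=11=k.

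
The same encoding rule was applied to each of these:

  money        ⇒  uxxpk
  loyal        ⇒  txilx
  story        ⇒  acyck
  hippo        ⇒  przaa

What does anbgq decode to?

In money: m→u is +8, o→x is +9, n→x is +10, e→p is +11 — the shift increases by 1 each position. Each letter shifts forward by (position + 8), i.e. 8, 9, 10, … — the shift grows by one for each successive letter.
Decoding anbgq: a−8=s, n−9=e, b−10=r, g−11=v, q−12=e.

serve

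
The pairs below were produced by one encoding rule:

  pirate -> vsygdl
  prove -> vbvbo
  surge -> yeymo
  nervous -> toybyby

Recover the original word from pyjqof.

Shifts by position in pirate: pos 0: p→v (+6), pos 1: i→s (+10), pos 2: r→y (+7), pos 3: a→g (+6), pos 4: t→d (+10), pos 5: e→l (+7) — repeating every 3. A repeating key of period 3 is used — shifts +6, +10, +7 over and over.
Reversing it on pyjqof: p−6=j, y−10=o, j−7=c, q−6=k, o−10=e, f−7=y.

jockey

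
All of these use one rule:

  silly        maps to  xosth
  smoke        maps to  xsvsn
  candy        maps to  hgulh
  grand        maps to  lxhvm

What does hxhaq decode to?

crash

In silly: s→x is +5, i→o is +6, l→s is +7, l→t is +8 — the shift increases by 1 each position. Each letter shifts forward by (position + 5), i.e. 5, 6, 7, … — the shift grows by one for each successive letter.
Undoing it on hxhaq: h−5=c, x−6=r, h−7=a, a−8=s, q−9=h.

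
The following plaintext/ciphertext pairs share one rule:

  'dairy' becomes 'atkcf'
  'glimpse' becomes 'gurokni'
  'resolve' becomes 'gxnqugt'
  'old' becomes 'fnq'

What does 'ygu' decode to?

The output letters match the input read backwards, each shifted +2: dairy reversed is yriad. Two steps: reverse the string, then apply a Caesar shift of +2.
Decoding ygu: shift back: y−2=w, g−2=e, u−2=s → wes; then reverse → sew.

sew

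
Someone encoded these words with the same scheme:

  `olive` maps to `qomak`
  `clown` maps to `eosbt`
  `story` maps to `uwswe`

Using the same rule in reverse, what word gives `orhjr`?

model

The shift increases by 1 at each position, starting from +2: 2, 3, 4, ….
Undoing it on orhjr: o−2=m, r−3=o, h−4=d, j−5=e, r−6=l.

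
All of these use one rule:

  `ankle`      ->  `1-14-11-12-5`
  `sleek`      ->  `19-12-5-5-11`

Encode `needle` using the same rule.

a is letter #1 and maps to 1: an offset of 0. Each letter is replaced by its alphabet position (a=1, b=2, …, z=26).
For needle: n=14→14, e=5→5, e=5→5, d=4→4, l=12→12, e=5→5.

14-5-5-4-12-5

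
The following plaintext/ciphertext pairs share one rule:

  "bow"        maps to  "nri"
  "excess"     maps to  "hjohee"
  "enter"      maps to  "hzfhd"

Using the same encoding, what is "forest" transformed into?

Vowels shift forward by 3 and consonants shift forward by 12.
On forest: f(cons)+12=r, o(vowel)+3=r, r(cons)+12=d, e(vowel)+3=h, s(cons)+12=e, t(cons)+12=f.

rrdhef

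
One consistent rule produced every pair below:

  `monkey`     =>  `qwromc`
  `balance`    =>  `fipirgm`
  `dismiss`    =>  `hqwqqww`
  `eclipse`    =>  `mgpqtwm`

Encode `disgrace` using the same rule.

hqwkvigm

Two shifts are in play — +8 for a/e/i/o/u, +4 for every other letter.
On disgrace: d(cons)+4=h, i(vowel)+8=q, s(cons)+4=w, g(cons)+4=k, r(cons)+4=v, a(vowel)+8=i, c(cons)+4=g, e(vowel)+8=m.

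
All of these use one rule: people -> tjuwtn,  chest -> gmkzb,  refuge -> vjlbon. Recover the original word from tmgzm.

phase

In people: p→t is +4, e→j is +5, o→u is +6, p→w is +7 — the shift increases by 1 each position. Each letter shifts forward by (position + 4), i.e. 4, 5, 6, … — the shift grows by one for each successive letter.
Undoing it on tmgzm: t−4=p, m−5=h, g−6=a, z−7=s, m−8=e.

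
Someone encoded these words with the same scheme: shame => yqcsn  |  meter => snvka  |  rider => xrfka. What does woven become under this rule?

cxxkw

The shifts repeat in a cycle of length 3: positions 0,1,… shift by +6, +9, +2, then the pattern repeats.
On woven: w+6=c, o+9=x, v+2=x, e+6=k, n+9=w.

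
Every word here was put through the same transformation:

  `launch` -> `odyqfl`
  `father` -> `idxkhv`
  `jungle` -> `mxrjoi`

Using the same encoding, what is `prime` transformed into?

Shifts by position in launch: pos 0: l→o (+3), pos 1: a→d (+3), pos 2: u→y (+4), pos 3: n→q (+3), pos 4: c→f (+3), pos 5: h→l (+4) — repeating every 3. A repeating key of period 3 is used — shifts +3, +3, +4 over and over.
For prime: p+3=s, r+3=u, i+4=m, m+3=p, e+3=h.

sumph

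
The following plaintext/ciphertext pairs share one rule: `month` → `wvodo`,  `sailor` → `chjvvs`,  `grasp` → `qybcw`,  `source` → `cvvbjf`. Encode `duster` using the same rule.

nbtdls

A repeating key of period 3 is used — shifts +10, +7, +1 over and over.
Applying it to duster: d+10=n, u+7=b, s+1=t, t+10=d, e+7=l, r+1=s.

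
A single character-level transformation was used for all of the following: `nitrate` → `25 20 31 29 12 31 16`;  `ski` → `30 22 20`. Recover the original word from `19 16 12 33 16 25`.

heaven

n is letter #14 and maps to 25: an offset of 11. The number is (letter's place in the alphabet, a=1) + 11.
Decoding 19 16 12 33 16 25: 19→(19−11)÷1=8=h, 16→(16−11)÷1=5=e, 12→(12−11)÷1=1=a, 33→(33−11)÷1=22=v, 16→(16−11)÷1=5=e, 25→(25−11)÷1=14=n.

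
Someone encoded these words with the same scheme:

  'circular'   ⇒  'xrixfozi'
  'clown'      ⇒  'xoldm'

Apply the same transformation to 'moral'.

nlizo

This is the alphabet-reversal cipher (Atbash): a becomes z, b becomes y, etc.
Applying it to moral: m↔n, o↔l, r↔i, a↔z, l↔o.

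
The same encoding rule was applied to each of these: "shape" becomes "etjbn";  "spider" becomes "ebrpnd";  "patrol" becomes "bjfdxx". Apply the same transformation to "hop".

txb

Vowels shift forward by 9 and consonants shift forward by 12.
Applying it to hop: h(cons)+12=t, o(vowel)+9=x, p(cons)+12=b.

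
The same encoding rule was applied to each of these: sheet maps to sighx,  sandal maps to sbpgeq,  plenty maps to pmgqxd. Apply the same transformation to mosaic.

In sheet: s→s is +0, h→i is +1, e→g is +2, e→h is +3 — the shift increases by 1 each position. Each letter shifts forward by its position index (0, 1, 2, …) — the shift grows by one for each successive letter.
On mosaic: m+0=m, o+1=p, s+2=u, a+3=d, i+4=m, c+5=h.

mpudmh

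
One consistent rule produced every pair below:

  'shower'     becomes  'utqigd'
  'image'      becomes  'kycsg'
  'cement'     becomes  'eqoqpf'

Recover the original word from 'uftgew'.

struck

Shifts by position in shower: pos 0: s→u (+2), pos 1: h→t (+12), pos 2: o→q (+2), pos 3: w→i (+12) — repeating every 2. The shifts repeat in a cycle of length 2: positions 0,1,… shift by +2, +12, then the pattern repeats.
Reversing it on uftgew: u−2=s, f−12=t, t−2=r, g−12=u, e−2=c, w−12=k.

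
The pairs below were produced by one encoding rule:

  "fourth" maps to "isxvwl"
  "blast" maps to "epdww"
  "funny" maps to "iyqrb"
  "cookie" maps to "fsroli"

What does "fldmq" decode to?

A repeating key of period 2 is used — shifts +3, +4 over and over.
Undoing it on fldmq: f−3=c, l−4=h, d−3=a, m−4=i, q−3=n.

chain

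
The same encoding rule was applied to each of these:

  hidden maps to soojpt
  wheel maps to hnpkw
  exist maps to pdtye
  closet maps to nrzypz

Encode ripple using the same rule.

It's a Vigenère-style cipher with numeric key [11,6]: position i shifts by key[i mod 2].
Applying it to ripple: r+11=c, i+6=o, p+11=a, p+6=v, l+11=w, e+6=k.

coavwk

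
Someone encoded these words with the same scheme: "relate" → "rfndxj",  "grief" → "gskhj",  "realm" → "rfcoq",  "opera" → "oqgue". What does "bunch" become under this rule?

bvpfl

Each letter shifts forward by its position index (0, 1, 2, …) — the shift grows by one for each successive letter.
Applying it to bunch: b+0=b, u+1=v, n+2=p, c+3=f, h+4=l.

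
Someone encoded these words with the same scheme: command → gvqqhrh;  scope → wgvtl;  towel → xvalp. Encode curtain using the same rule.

The shift depends on letter class: consonant c→g is +4, but vowel o→v is +7. Two shifts are in play — +7 for a/e/i/o/u, +4 for every other letter.
For curtain: c(cons)+4=g, u(vowel)+7=b, r(cons)+4=v, t(cons)+4=x, a(vowel)+7=h, i(vowel)+7=p, n(cons)+4=r.

gbvxhpr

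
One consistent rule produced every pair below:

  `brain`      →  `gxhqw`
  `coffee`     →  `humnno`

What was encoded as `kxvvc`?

The shift increases by 1 at each position, starting from +5: 5, 6, 7, ….
Undoing it on kxvvc: k−5=f, x−6=r, v−7=o, v−8=n, c−9=t.

front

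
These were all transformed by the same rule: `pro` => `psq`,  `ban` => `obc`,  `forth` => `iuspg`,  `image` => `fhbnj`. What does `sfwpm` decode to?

lover

The output letters match the input read backwards, each shifted +1: pro reversed is orp. The word is reversed, then every letter is shifted forward by 1.
Undoing it on sfwpm: shift back: s−1=r, f−1=e, w−1=v, p−1=o, m−1=l → revol; then reverse → lover.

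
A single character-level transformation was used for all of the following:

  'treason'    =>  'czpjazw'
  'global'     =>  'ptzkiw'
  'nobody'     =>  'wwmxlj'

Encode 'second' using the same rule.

bmnxvo

Shifts by position in treason: pos 0: t→c (+9), pos 1: r→z (+8), pos 2: e→p (+11), pos 3: a→j (+9), pos 4: s→a (+8), pos 5: o→z (+11) — repeating every 3. A repeating key of period 3 is used — shifts +9, +8, +11 over and over.
On second: s+9=b, e+8=m, c+11=n, o+9=x, n+8=v, d+11=o.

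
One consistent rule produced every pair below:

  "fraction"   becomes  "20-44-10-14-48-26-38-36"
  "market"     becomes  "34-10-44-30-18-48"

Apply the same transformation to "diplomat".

16-26-40-32-38-34-10-48

f(#6)→20 and r(#18)→44: differences scale by 2, so n = 2·pos + 8. Each letter becomes 2×(its alphabet position, a=1..z=26) + 8.
For diplomat: d=4→16, i=9→26, p=16→40, l=12→32, o=15→38, m=13→34, a=1→10, t=20→48.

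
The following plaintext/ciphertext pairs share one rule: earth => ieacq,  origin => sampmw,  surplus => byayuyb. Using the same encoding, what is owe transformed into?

The shift depends on letter class: consonant r→a is +9, but vowel e→i is +4. Vowels shift forward by 4 and consonants shift forward by 9.
For owe: o(vowel)+4=s, w(cons)+9=f, e(vowel)+4=i.

sfi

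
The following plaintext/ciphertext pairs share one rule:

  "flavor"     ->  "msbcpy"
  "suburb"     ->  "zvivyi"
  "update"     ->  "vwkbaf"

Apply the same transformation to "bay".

ibf

The shift depends on letter class: consonant f→m is +7, but vowel a→b is +1. Vowels shift forward by 1 and consonants shift forward by 7.
Applying it to bay: b(cons)+7=i, a(vowel)+1=b, y(cons)+7=f.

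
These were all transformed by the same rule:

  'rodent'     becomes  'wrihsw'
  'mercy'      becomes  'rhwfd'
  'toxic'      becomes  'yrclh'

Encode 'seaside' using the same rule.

Shifts by position in rodent: pos 0: r→w (+5), pos 1: o→r (+3), pos 2: d→i (+5), pos 3: e→h (+3) — repeating every 2. A repeating key of period 2 is used — shifts +5, +3 over and over.
Applying it to seaside: s+5=x, e+3=h, a+5=f, s+3=v, i+5=n, d+3=g, e+5=j.

xhfvngj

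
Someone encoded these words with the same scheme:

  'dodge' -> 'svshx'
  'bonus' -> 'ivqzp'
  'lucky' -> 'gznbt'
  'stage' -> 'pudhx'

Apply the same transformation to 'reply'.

kxagt

d(3)→s(18) and o(14)→v(21) fit y≡5x+3 (mod 26); the inverse of 5 mod 26 is 21. Treating letters as 0–25, the rule is x ↦ 5x + 3 (mod 26).
On reply: r(17)→5·17+3≡10=k; e(4)→5·4+3≡23=x; p(15)→5·15+3≡0=a; l(11)→5·11+3≡6=g; y(24)→5·24+3≡19=t (all mod 26).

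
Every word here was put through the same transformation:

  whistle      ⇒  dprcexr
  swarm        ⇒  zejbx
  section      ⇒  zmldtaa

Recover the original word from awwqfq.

tongue

In whistle: w→d is +7, h→p is +8, i→r is +9, s→c is +10 — the shift increases by 1 each position. Each letter shifts forward by (position + 7), i.e. 7, 8, 9, … — the shift grows by one for each successive letter.
Reversing it on awwqfq: a−7=t, w−8=o, w−9=n, q−10=g, f−11=u, q−12=e.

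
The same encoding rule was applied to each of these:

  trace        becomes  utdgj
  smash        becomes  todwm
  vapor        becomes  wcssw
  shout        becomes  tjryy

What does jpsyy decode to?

In trace: t→u is +1, r→t is +2, a→d is +3, c→g is +4 — the shift increases by 1 each position. The shift increases by 1 at each position, starting from +1: 1, 2, 3, ….
Undoing it on jpsyy: j−1=i, p−2=n, s−3=p, y−4=u, y−5=t.

input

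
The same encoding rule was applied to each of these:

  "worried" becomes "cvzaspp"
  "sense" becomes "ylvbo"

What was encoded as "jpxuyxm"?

In worried: w→c is +6, o→v is +7, r→z is +8, r→a is +9 — the shift increases by 1 each position. Each letter shifts forward by (position + 6), i.e. 6, 7, 8, … — the shift grows by one for each successive letter.
Undoing it on jpxuyxm: j−6=d, p−7=i, x−8=p, u−9=l, y−10=o, x−11=m, m−12=a.

diploma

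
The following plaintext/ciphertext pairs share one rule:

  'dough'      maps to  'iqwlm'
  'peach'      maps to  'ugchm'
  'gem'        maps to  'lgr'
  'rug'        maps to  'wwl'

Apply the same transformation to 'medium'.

rgikwr

The shift depends on letter class: consonant d→i is +5, but vowel o→q is +2. Vowels shift forward by 2 and consonants shift forward by 5.
Applying it to medium: m(cons)+5=r, e(vowel)+2=g, d(cons)+5=i, i(vowel)+2=k, u(vowel)+2=w, m(cons)+5=r.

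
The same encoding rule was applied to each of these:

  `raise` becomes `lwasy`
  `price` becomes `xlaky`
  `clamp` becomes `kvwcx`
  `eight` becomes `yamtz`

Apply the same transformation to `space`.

r(17)→l(11) and a(0)→w(22) fit y≡7x+22 (mod 26); the inverse of 7 mod 26 is 15. Treating letters as 0–25, the rule is x ↦ 7x + 22 (mod 26).
For space: s(18)→7·18+22≡18=s; p(15)→7·15+22≡23=x; a(0)→7·0+22≡22=w; c(2)→7·2+22≡10=k; e(4)→7·4+22≡24=y (all mod 26).

sxwky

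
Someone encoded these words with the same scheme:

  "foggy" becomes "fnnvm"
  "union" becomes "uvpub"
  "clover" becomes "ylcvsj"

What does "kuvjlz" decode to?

second

The output letters match the input read backwards, each shifted +7: foggy reversed is yggof. Two steps: reverse the string, then apply a Caesar shift of +7.
Undoing it on kuvjlz: shift back: k−7=d, u−7=n, v−7=o, j−7=c, l−7=e, z−7=s → dnoces; then reverse → second.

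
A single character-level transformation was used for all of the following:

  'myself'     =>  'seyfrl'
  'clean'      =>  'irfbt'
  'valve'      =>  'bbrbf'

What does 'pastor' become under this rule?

The shift depends on letter class: consonant m→s is +6, but vowel e→f is +1. Vowels shift forward by 1 and consonants shift forward by 6.
For pastor: p(cons)+6=v, a(vowel)+1=b, s(cons)+6=y, t(cons)+6=z, o(vowel)+1=p, r(cons)+6=x.

vbyzpx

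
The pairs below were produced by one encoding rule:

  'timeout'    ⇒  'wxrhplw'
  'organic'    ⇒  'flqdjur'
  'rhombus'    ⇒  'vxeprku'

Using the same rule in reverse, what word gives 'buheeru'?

Read the word backwards and shift each letter +3.
Undoing it on buheeru: shift back: b−3=y, u−3=r, h−3=e, e−3=b, e−3=b, r−3=o, u−3=r → yrebbor; then reverse → robbery.

robbery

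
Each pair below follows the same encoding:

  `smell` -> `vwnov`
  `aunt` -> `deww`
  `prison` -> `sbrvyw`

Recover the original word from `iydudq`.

It's a Vigenère-style cipher with numeric key [3,10,9]: position i shifts by key[i mod 3].
Undoing it on iydudq: i−3=f, y−10=o, d−9=u, u−3=r, d−10=t, q−9=h.

fourth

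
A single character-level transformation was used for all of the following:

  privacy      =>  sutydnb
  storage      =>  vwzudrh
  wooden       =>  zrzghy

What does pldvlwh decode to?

The shifts repeat in a cycle of length 3: positions 0,1,… shift by +3, +3, +11, then the pattern repeats.
Decoding pldvlwh: p−3=m, l−3=i, d−11=s, v−3=s, l−3=i, w−11=l, h−3=e.

missile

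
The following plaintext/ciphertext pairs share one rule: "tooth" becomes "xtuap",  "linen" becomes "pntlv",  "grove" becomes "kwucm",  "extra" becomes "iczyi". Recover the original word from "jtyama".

foster

Each letter shifts forward by (position + 4), i.e. 4, 5, 6, … — the shift grows by one for each successive letter.
Reversing it on jtyama: j−4=f, t−5=o, y−6=s, a−7=t, m−8=e, a−9=r.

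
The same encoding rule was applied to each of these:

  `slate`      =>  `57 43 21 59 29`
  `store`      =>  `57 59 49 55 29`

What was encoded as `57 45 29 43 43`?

s(#19)→57 and l(#12)→43: differences scale by 2, so n = 2·pos + 19. The formula is n = 2×(alphabet index, a=1) + 19.
Undoing it on 57 45 29 43 43: 57→(57−19)÷2=19=s, 45→(45−19)÷2=13=m, 29→(29−19)÷2=5=e, 43→(43−19)÷2=12=l, 43→(43−19)÷2=12=l.

smell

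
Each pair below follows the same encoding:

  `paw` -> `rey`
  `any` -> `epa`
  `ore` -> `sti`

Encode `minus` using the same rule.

The shift depends on letter class: consonant p→r is +2, but vowel a→e is +4. The rule splits by letter class: vowels +4, consonants +2.
On minus: m(cons)+2=o, i(vowel)+4=m, n(cons)+2=p, u(vowel)+4=y, s(cons)+2=u.

ompyu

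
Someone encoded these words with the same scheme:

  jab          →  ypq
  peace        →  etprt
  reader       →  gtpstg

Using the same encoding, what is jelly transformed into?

ytaan

Compare letters: j→y is +15, a→p is +15, b→q is +15 — a constant shift. Each letter is shifted forward by 15 in the alphabet (a Caesar shift of +15).
For jelly: j+15=y, e+15=t, l+15=a, l+15=a, y+15=n.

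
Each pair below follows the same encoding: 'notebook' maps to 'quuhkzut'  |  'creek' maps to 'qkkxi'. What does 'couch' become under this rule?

niaui

The output letters match the input read backwards, each shifted +6: notebook reversed is koobeton. The word is reversed, then every letter is shifted forward by 6.
On couch: reverse → hcuoc; then shift: h+6=n, c+6=i, u+6=a, o+6=u, c+6=i.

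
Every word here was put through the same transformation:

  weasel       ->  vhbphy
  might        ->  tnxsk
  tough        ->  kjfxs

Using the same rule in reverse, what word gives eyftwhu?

w(22)→v(21) and e(4)→h(7) fit y≡21x+1 (mod 26); the inverse of 21 mod 26 is 5. Treating letters as 0–25, the rule is x ↦ 21x + 1 (mod 26).
Reversing it on eyftwhu: e(4)→5·(4−1)≡15=p; y(24)→5·(24−1)≡11=l; f(5)→5·(5−1)≡20=u; t(19)→5·(19−1)≡12=m; w(22)→5·(22−1)≡1=b; h(7)→5·(7−1)≡4=e; u(20)→5·(20−1)≡17=r (all mod 26).

plumber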